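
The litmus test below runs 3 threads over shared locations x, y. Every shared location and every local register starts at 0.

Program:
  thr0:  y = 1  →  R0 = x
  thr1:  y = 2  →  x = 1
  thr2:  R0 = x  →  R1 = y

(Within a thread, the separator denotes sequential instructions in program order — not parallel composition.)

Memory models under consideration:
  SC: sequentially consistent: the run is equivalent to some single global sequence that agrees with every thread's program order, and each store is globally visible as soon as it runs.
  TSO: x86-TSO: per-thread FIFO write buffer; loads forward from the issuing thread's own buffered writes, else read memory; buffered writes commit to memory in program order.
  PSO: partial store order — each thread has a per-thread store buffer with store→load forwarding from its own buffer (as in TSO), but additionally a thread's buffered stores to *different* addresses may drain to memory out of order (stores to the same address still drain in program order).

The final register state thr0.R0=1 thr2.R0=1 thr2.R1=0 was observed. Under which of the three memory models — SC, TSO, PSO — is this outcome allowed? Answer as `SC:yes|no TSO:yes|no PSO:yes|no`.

SC:no TSO:no PSO:yes

outcome vector order: (thr0.R0,thr2.R0,thr2.R1)
[SC] allowed = {(0,0,0) (0,0,1) (0,0,2) (0,1,1) (0,1,2) (1,0,0) (1,0,1) (1,0,2) (1,1,1) (1,1,2)}
[TSO] allowed = {(0,0,0) (0,0,1) (0,0,2) (0,1,1) (0,1,2) (1,0,0) (1,0,1) (1,0,2) (1,1,1) (1,1,2)}
[PSO] allowed = {(0,0,0) (0,0,1) (0,0,2) (0,1,0) (0,1,1) (0,1,2) (1,0,0) (1,0,1) (1,0,2) (1,1,0) (1,1,1) (1,1,2)}
target (1,1,0) ∈ {PSO}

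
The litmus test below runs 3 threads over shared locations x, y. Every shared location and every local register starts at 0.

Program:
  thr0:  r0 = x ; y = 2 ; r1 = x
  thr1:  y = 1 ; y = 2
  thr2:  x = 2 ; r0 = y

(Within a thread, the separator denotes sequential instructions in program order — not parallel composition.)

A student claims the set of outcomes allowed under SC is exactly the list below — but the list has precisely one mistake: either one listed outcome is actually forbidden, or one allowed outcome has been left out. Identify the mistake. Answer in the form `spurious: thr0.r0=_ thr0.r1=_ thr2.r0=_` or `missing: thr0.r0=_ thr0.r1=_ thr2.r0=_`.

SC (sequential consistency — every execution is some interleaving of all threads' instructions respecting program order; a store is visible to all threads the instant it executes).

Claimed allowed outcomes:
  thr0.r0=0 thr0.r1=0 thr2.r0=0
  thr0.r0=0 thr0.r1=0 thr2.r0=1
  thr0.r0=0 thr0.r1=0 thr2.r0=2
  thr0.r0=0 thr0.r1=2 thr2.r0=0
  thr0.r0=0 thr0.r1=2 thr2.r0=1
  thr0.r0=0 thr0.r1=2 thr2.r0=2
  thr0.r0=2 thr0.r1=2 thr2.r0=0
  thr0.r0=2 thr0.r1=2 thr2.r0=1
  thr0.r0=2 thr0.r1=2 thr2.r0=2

spurious: thr0.r0=0 thr0.r1=0 thr2.r0=0

outcome vector order: (thr0.r0,thr0.r1,thr2.r0)
SC: 8 outcomes — {<0 0 1> <0 0 2> <0 2 0> <0 2 1> <0 2 2> <2 2 0> <2 2 1> <2 2 2>}
claimed∖SC = {<0 0 0>}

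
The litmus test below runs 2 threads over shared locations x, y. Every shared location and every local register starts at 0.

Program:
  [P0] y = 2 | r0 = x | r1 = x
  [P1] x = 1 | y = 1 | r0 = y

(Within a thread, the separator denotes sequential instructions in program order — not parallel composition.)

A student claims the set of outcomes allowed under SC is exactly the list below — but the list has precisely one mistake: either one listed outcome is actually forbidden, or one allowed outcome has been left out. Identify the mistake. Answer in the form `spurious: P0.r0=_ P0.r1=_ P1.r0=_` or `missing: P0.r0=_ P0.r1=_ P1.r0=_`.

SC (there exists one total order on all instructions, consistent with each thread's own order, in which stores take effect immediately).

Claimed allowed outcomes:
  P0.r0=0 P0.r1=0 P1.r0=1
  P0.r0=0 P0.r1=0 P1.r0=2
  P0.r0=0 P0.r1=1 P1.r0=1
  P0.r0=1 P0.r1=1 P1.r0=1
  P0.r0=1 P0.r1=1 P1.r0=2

outcome vector order: (P0.r0,P0.r1,P1.r0)
SC (4): 001; 011; 111; 112
claimed∖SC = {002}

spurious: P0.r0=0 P0.r1=0 P1.r0=2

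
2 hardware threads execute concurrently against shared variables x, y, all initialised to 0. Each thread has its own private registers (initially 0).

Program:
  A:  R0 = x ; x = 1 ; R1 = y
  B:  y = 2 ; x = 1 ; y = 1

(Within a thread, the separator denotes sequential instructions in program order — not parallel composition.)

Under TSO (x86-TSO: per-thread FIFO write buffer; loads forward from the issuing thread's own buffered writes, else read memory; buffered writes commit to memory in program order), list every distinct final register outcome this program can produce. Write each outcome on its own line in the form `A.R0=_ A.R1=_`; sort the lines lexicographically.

A.R0=0 A.R1=0
A.R0=0 A.R1=1
A.R0=0 A.R1=2
A.R0=1 A.R1=1
A.R0=1 A.R1=2

outcome vector order: (A.R0,A.R1)
|TSO outcomes| = 5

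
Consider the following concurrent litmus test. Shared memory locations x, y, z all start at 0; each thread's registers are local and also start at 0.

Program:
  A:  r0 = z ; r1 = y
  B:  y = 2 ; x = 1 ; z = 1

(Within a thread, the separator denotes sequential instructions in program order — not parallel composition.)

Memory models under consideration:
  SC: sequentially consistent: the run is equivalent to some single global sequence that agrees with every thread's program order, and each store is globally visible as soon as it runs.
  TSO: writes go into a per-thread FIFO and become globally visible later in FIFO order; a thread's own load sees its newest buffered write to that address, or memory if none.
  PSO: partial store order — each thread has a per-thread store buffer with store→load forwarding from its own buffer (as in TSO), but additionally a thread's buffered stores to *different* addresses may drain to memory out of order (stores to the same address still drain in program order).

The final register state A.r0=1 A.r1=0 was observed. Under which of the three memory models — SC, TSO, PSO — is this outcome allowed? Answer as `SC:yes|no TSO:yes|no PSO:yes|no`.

outcome vector order: (A.r0,A.r1)
[SC] allowed = {0/0, 0/2, 1/2}
[TSO] allowed = {0/0, 0/2, 1/2}
[PSO] allowed = {0/0, 0/2, 1/0, 1/2}
target 1/0 ∈ {PSO}

SC:no TSO:no PSO:yes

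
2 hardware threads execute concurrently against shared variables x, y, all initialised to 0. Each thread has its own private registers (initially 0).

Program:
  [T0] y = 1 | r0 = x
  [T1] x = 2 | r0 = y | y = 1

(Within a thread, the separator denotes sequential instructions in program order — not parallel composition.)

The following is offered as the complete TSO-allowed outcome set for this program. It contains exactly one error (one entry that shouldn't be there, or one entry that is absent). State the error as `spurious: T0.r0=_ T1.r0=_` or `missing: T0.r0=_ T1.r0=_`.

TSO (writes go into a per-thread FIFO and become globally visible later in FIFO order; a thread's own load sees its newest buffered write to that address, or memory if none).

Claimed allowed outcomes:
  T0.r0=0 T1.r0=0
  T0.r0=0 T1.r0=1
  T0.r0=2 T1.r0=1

missing: T0.r0=2 T1.r0=0

outcome vector order: (T0.r0,T1.r0)
under TSO → <0 0>; <0 1>; <2 0>; <2 1>
TSO∖claimed = {<2 0>}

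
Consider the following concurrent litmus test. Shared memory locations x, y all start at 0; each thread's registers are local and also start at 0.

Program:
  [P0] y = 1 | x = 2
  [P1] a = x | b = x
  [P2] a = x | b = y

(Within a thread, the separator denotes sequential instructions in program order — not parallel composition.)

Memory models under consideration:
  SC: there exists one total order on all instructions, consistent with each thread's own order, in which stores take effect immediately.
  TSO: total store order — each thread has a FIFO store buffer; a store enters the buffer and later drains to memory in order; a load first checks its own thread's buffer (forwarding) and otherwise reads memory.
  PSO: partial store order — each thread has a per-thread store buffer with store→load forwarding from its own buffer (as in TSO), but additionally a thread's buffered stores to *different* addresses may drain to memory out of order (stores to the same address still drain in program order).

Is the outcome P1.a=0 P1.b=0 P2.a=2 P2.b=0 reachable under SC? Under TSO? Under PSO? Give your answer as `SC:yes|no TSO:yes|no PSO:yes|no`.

outcome vector order: (P1.a,P1.b,P2.a,P2.b)
SC: 9 outcomes — {(0,0,0,0) (0,0,0,1) (0,0,2,1) (0,2,0,0) (0,2,0,1) (0,2,2,1) (2,2,0,0) (2,2,0,1) (2,2,2,1)}
TSO: 9 outcomes — {(0,0,0,0) (0,0,0,1) (0,0,2,1) (0,2,0,0) (0,2,0,1) (0,2,2,1) (2,2,0,0) (2,2,0,1) (2,2,2,1)}
PSO: 12 outcomes — {(0,0,0,0) (0,0,0,1) (0,0,2,0) (0,0,2,1) (0,2,0,0) (0,2,0,1) (0,2,2,0) (0,2,2,1) (2,2,0,0) (2,2,0,1) (2,2,2,0) (2,2,2,1)}
target (0,0,2,0) ∈ {PSO}

SC:no TSO:no PSO:yes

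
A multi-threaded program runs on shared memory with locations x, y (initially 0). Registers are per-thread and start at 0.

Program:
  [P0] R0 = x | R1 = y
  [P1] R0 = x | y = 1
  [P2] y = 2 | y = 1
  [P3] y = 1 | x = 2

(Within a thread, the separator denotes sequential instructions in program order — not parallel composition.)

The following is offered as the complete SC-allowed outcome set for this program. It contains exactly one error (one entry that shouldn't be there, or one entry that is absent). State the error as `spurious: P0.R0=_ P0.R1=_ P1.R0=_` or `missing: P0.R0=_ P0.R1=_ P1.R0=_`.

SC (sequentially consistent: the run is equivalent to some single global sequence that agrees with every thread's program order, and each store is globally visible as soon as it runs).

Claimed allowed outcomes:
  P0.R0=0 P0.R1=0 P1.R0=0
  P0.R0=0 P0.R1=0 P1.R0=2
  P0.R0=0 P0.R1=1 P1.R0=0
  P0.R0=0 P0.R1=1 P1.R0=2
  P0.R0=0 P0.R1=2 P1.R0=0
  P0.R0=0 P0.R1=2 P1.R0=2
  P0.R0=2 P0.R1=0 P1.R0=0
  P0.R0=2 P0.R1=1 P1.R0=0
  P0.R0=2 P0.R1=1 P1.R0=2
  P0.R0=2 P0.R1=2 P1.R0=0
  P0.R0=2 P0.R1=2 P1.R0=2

outcome vector order: (P0.R0,P0.R1,P1.R0)
[SC] allowed = {000; 002; 010; 012; 020; 022; 210; 212; 220; 222}
claimed∖SC = {200}

spurious: P0.R0=2 P0.R1=0 P1.R0=0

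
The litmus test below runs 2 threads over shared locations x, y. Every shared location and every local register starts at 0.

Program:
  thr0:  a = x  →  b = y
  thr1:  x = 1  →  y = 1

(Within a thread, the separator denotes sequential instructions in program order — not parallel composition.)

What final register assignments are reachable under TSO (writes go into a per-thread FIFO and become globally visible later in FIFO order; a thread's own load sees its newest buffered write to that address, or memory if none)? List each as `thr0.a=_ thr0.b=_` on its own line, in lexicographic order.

thr0.a=0 thr0.b=0
thr0.a=0 thr0.b=1
thr0.a=1 thr0.b=0
thr0.a=1 thr0.b=1

outcome vector order: (thr0.a,thr0.b)
|TSO outcomes| = 4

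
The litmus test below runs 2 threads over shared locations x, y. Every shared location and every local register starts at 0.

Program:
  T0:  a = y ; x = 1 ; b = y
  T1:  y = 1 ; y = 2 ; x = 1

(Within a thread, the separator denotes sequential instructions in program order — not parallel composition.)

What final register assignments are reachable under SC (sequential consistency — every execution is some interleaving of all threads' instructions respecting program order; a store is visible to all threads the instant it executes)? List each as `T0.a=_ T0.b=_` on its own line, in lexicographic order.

T0.a=0 T0.b=0
T0.a=0 T0.b=1
T0.a=0 T0.b=2
T0.a=1 T0.b=1
T0.a=1 T0.b=2
T0.a=2 T0.b=2

outcome vector order: (T0.a,T0.b)
|SC outcomes| = 6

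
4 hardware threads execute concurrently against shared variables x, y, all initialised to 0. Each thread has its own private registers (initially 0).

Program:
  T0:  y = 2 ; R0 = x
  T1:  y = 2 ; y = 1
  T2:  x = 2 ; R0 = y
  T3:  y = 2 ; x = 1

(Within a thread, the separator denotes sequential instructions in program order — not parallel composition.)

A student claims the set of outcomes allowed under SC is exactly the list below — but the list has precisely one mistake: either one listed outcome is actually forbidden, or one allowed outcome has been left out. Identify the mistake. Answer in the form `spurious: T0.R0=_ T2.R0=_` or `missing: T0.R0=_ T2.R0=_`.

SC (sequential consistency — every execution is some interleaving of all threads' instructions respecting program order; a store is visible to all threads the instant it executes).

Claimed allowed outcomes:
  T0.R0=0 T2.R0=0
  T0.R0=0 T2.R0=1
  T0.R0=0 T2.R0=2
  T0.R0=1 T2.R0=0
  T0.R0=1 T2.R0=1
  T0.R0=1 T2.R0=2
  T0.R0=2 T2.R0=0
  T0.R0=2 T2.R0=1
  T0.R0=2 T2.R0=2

outcome vector order: (T0.R0,T2.R0)
under SC → <0 1> <0 2> <1 0> <1 1> <1 2> <2 0> <2 1> <2 2>
claimed∖SC = {<0 0>}

spurious: T0.R0=0 T2.R0=0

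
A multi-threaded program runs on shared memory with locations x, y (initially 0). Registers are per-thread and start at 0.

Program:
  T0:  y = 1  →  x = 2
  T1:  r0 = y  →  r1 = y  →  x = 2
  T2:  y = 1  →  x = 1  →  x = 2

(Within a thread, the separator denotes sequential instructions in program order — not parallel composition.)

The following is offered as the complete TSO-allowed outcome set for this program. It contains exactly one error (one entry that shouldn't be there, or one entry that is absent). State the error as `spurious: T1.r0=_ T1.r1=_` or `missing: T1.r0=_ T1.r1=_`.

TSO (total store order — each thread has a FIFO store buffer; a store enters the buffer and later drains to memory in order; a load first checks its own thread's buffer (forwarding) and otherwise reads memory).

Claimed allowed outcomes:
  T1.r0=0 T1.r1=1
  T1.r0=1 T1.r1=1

outcome vector order: (T1.r0,T1.r1)
TSO: 3 outcomes — {(0,0), (0,1), (1,1)}
TSO∖claimed = {(0,0)}

missing: T1.r0=0 T1.r1=0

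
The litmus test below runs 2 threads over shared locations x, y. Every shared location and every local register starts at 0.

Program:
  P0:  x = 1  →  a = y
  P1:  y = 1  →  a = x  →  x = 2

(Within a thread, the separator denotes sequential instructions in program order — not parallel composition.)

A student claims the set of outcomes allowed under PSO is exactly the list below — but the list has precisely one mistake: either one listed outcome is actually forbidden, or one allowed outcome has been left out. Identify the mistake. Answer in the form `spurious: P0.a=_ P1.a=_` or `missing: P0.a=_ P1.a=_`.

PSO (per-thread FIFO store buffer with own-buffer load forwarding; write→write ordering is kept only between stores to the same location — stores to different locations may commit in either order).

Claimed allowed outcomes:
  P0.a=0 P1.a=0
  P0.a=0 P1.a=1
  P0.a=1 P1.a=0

missing: P0.a=1 P1.a=1

outcome vector order: (P0.a,P1.a)
PSO: 4 outcomes — {0/0; 0/1; 1/0; 1/1}
PSO∖claimed = {1/1}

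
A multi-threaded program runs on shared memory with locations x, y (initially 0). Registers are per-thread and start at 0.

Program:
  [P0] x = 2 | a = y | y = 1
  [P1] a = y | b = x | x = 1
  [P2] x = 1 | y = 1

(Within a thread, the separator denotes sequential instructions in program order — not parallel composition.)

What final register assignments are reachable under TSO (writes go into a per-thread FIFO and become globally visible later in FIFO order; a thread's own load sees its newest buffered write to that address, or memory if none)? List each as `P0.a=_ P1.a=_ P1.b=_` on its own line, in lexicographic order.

P0.a=0 P1.a=0 P1.b=0
P0.a=0 P1.a=0 P1.b=1
P0.a=0 P1.a=0 P1.b=2
P0.a=0 P1.a=1 P1.b=1
P0.a=0 P1.a=1 P1.b=2
P0.a=1 P1.a=0 P1.b=0
P0.a=1 P1.a=0 P1.b=1
P0.a=1 P1.a=0 P1.b=2
P0.a=1 P1.a=1 P1.b=1
P0.a=1 P1.a=1 P1.b=2

outcome vector order: (P0.a,P1.a,P1.b)
|TSO outcomes| = 10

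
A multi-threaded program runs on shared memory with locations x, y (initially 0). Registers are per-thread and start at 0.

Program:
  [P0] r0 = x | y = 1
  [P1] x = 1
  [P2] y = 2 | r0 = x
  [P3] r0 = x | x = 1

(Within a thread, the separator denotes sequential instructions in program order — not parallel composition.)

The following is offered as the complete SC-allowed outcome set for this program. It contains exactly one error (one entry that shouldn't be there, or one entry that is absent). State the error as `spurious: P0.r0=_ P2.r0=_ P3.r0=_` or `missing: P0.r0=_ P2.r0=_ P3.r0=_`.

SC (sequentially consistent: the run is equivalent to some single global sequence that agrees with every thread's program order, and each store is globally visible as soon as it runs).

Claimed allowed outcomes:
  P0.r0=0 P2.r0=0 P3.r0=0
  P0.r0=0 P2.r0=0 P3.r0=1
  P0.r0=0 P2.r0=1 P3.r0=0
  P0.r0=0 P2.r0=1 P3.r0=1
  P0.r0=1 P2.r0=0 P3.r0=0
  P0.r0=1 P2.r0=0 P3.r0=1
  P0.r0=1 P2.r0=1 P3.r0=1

outcome vector order: (P0.r0,P2.r0,P3.r0)
under SC → (0,0,0); (0,0,1); (0,1,0); (0,1,1); (1,0,0); (1,0,1); (1,1,0); (1,1,1)
SC∖claimed = {(1,1,0)}

missing: P0.r0=1 P2.r0=1 P3.r0=0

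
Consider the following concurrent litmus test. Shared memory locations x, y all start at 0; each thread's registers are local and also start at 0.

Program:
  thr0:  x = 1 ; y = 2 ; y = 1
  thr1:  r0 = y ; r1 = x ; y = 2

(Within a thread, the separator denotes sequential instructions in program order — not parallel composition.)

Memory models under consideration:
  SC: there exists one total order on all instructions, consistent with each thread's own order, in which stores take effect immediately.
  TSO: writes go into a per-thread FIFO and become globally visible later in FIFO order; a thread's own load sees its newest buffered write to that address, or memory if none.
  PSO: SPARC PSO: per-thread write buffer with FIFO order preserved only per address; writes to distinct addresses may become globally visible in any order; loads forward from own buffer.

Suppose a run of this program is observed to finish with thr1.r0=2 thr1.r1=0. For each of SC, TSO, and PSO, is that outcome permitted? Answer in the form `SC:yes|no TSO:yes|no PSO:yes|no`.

SC:no TSO:no PSO:yes

outcome vector order: (thr1.r0,thr1.r1)
SC (4): 0/0, 0/1, 1/1, 2/1
TSO (4): 0/0, 0/1, 1/1, 2/1
PSO (6): 0/0, 0/1, 1/0, 1/1, 2/0, 2/1
target 2/0 ∈ {PSO}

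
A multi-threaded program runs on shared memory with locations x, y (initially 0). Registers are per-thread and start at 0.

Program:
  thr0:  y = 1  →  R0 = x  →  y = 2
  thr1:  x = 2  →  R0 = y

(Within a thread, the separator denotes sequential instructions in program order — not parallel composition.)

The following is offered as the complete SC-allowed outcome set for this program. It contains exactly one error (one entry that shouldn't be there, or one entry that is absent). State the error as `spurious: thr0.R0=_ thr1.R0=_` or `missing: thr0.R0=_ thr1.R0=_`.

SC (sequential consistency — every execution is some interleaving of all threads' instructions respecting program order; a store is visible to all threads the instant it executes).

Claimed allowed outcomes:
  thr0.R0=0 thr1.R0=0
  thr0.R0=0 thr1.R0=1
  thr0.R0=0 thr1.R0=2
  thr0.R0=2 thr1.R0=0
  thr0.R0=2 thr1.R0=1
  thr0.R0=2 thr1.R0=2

spurious: thr0.R0=0 thr1.R0=0

outcome vector order: (thr0.R0,thr1.R0)
SC (5): (0,1) (0,2) (2,0) (2,1) (2,2)
claimed∖SC = {(0,0)}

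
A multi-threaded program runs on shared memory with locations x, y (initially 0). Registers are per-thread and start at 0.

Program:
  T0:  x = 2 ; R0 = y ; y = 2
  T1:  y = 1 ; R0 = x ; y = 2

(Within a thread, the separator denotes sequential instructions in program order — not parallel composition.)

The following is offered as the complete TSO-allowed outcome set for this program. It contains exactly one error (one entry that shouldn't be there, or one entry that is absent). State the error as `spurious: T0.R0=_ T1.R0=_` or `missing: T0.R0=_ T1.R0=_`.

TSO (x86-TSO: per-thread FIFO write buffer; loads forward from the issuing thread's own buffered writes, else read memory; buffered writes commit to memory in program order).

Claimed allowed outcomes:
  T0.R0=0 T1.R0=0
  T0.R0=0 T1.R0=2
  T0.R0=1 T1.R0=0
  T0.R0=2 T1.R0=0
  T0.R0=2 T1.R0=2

missing: T0.R0=1 T1.R0=2

outcome vector order: (T0.R0,T1.R0)
[TSO] allowed = {00, 02, 10, 12, 20, 22}
TSO∖claimed = {12}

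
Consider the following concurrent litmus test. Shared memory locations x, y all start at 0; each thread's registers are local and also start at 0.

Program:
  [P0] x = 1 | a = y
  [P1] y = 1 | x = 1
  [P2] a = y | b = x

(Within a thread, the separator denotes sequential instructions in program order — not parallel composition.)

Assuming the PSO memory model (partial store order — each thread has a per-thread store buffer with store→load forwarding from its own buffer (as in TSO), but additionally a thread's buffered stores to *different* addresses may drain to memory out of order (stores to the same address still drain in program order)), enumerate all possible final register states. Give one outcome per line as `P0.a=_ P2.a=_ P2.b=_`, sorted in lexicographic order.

outcome vector order: (P0.a,P2.a,P2.b)
|PSO outcomes| = 8

P0.a=0 P2.a=0 P2.b=0
P0.a=0 P2.a=0 P2.b=1
P0.a=0 P2.a=1 P2.b=0
P0.a=0 P2.a=1 P2.b=1
P0.a=1 P2.a=0 P2.b=0
P0.a=1 P2.a=0 P2.b=1
P0.a=1 P2.a=1 P2.b=0
P0.a=1 P2.a=1 P2.b=1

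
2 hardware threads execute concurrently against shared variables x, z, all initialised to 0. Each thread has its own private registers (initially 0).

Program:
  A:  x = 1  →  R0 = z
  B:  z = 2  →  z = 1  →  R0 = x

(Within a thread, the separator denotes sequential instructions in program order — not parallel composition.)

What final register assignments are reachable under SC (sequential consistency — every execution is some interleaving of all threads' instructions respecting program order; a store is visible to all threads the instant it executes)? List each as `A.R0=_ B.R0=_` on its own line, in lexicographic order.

outcome vector order: (A.R0,B.R0)
|SC outcomes| = 4

A.R0=0 B.R0=1
A.R0=1 B.R0=0
A.R0=1 B.R0=1
A.R0=2 B.R0=1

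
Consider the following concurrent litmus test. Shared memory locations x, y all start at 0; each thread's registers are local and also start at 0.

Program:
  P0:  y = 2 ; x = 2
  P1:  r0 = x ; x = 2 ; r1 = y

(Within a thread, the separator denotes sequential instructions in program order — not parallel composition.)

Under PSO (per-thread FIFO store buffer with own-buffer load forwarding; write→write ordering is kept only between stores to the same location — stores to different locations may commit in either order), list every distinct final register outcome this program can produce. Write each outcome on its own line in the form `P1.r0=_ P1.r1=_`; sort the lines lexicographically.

outcome vector order: (P1.r0,P1.r1)
|PSO outcomes| = 4

P1.r0=0 P1.r1=0
P1.r0=0 P1.r1=2
P1.r0=2 P1.r1=0
P1.r0=2 P1.r1=2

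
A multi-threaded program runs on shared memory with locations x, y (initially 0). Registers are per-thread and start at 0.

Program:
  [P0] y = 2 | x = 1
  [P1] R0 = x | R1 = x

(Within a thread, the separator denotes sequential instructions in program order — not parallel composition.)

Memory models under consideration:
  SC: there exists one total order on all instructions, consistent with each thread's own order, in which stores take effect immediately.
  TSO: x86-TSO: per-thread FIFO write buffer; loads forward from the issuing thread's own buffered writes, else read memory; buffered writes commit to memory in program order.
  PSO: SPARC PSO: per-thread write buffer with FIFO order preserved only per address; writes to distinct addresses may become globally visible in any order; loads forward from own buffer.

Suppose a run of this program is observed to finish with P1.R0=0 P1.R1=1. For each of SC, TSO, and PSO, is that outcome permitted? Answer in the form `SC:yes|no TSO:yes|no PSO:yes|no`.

outcome vector order: (P1.R0,P1.R1)
under SC → 00, 01, 11
under TSO → 00, 01, 11
under PSO → 00, 01, 11
target 01 ∈ {SC,TSO,PSO}

SC:yes TSO:yes PSO:yes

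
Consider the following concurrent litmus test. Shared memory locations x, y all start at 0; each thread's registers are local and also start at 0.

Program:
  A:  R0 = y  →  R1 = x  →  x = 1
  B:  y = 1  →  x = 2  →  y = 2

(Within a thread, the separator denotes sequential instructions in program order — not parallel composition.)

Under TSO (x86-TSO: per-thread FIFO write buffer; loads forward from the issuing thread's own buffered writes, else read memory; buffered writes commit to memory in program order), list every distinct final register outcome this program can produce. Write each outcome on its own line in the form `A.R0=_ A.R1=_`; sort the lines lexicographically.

A.R0=0 A.R1=0
A.R0=0 A.R1=2
A.R0=1 A.R1=0
A.R0=1 A.R1=2
A.R0=2 A.R1=2

outcome vector order: (A.R0,A.R1)
|TSO outcomes| = 5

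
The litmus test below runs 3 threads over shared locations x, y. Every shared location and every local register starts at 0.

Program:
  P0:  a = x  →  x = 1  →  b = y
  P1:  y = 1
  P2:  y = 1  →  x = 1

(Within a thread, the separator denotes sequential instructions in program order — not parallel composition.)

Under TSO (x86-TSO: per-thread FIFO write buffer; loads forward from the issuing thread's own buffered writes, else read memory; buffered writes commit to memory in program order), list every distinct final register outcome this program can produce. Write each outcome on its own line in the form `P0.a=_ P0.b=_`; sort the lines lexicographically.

outcome vector order: (P0.a,P0.b)
|TSO outcomes| = 3

P0.a=0 P0.b=0
P0.a=0 P0.b=1
P0.a=1 P0.b=1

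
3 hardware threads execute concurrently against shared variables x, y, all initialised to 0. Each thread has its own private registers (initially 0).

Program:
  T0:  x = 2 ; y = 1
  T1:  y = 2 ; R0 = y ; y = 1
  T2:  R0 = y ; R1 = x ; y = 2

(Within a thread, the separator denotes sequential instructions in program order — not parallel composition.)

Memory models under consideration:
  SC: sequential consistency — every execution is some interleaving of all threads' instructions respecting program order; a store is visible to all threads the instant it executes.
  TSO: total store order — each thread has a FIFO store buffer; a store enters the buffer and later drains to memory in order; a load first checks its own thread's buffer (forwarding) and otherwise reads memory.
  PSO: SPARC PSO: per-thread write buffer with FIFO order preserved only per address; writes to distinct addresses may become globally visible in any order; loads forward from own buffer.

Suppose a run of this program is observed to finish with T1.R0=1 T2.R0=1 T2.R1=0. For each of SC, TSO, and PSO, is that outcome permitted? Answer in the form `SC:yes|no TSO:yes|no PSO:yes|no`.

outcome vector order: (T1.R0,T2.R0,T2.R1)
[SC] allowed = {100; 102; 112; 120; 122; 200; 202; 210; 212; 220; 222}
[TSO] allowed = {100; 102; 112; 120; 122; 200; 202; 210; 212; 220; 222}
[PSO] allowed = {100; 102; 110; 112; 120; 122; 200; 202; 210; 212; 220; 222}
target 110 ∈ {PSO}

SC:no TSO:no PSO:yes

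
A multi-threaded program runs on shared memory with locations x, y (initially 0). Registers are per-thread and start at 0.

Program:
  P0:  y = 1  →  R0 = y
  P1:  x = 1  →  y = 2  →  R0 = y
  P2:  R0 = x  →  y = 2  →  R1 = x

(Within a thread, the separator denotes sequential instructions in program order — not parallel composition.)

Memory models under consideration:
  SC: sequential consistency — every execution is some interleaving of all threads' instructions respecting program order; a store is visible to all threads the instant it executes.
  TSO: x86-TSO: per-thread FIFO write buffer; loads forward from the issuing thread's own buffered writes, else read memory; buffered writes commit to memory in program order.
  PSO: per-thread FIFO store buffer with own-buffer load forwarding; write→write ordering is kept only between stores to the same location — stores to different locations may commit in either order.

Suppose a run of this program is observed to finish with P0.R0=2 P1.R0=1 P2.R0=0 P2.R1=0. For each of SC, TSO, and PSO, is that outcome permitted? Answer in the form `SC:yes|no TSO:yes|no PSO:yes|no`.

outcome vector order: (P0.R0,P1.R0,P2.R0,P2.R1)
SC: 11 outcomes — {(1,1,0,0) (1,1,0,1) (1,1,1,1) (1,2,0,0) (1,2,0,1) (1,2,1,1) (2,1,0,1) (2,1,1,1) (2,2,0,0) (2,2,0,1) (2,2,1,1)}
TSO: 12 outcomes — {(1,1,0,0) (1,1,0,1) (1,1,1,1) (1,2,0,0) (1,2,0,1) (1,2,1,1) (2,1,0,0) (2,1,0,1) (2,1,1,1) (2,2,0,0) (2,2,0,1) (2,2,1,1)}
PSO: 12 outcomes — {(1,1,0,0) (1,1,0,1) (1,1,1,1) (1,2,0,0) (1,2,0,1) (1,2,1,1) (2,1,0,0) (2,1,0,1) (2,1,1,1) (2,2,0,0) (2,2,0,1) (2,2,1,1)}
target (2,1,0,0) ∈ {TSO,PSO}

SC:no TSO:yes PSO:yes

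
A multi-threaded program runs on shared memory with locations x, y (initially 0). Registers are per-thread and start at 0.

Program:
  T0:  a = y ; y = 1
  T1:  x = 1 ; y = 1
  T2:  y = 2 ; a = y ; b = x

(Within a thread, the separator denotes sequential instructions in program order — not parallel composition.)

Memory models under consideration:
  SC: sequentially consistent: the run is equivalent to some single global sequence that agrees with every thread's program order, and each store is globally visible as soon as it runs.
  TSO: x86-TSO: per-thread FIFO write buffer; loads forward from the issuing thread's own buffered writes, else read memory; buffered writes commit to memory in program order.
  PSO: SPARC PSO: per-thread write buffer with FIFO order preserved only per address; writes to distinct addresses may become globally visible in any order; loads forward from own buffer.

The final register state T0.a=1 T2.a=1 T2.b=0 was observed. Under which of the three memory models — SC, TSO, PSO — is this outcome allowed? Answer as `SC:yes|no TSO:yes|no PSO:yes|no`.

SC:no TSO:no PSO:yes

outcome vector order: (T0.a,T2.a,T2.b)
SC: 11 outcomes — {(0,1,0) (0,1,1) (0,2,0) (0,2,1) (1,1,1) (1,2,0) (1,2,1) (2,1,0) (2,1,1) (2,2,0) (2,2,1)}
TSO: 11 outcomes — {(0,1,0) (0,1,1) (0,2,0) (0,2,1) (1,1,1) (1,2,0) (1,2,1) (2,1,0) (2,1,1) (2,2,0) (2,2,1)}
PSO: 12 outcomes — {(0,1,0) (0,1,1) (0,2,0) (0,2,1) (1,1,0) (1,1,1) (1,2,0) (1,2,1) (2,1,0) (2,1,1) (2,2,0) (2,2,1)}
target (1,1,0) ∈ {PSO}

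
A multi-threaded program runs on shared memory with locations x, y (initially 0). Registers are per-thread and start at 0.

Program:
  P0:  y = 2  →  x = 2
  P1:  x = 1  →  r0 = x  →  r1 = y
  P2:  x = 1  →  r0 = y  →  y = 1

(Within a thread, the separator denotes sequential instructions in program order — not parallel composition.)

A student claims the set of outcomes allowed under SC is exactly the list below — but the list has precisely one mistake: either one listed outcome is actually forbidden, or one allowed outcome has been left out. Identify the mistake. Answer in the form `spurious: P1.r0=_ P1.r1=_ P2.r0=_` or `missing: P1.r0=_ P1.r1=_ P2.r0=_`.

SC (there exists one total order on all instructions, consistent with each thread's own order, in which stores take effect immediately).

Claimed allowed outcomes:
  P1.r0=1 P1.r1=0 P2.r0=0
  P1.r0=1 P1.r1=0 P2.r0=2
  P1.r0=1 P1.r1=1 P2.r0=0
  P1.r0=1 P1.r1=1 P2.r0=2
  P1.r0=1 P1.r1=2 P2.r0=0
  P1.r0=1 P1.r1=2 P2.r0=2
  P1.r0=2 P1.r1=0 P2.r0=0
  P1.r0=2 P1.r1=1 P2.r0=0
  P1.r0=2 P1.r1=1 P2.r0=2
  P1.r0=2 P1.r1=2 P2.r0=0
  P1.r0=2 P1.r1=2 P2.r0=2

spurious: P1.r0=2 P1.r1=0 P2.r0=0

outcome vector order: (P1.r0,P1.r1,P2.r0)
[SC] allowed = {1/0/0, 1/0/2, 1/1/0, 1/1/2, 1/2/0, 1/2/2, 2/1/0, 2/1/2, 2/2/0, 2/2/2}
claimed∖SC = {2/0/0}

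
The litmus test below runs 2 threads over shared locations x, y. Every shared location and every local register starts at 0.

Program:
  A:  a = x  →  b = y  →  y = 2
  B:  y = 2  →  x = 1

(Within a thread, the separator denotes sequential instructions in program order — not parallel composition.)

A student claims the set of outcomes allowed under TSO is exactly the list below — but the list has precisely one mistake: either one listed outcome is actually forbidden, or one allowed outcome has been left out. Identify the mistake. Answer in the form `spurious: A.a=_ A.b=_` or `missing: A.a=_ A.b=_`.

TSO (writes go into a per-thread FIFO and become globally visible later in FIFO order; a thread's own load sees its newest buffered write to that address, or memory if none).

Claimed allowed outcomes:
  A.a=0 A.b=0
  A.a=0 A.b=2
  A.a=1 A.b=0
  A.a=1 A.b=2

spurious: A.a=1 A.b=0

outcome vector order: (A.a,A.b)
[TSO] allowed = {(0,0), (0,2), (1,2)}
claimed∖TSO = {(1,0)}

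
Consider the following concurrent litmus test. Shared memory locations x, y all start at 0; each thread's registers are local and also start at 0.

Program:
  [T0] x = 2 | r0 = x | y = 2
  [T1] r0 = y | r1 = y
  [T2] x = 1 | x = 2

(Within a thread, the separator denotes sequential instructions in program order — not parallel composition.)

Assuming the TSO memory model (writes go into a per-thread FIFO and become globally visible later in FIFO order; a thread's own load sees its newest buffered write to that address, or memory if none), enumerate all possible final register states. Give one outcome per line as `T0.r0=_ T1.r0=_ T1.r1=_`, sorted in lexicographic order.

T0.r0=1 T1.r0=0 T1.r1=0
T0.r0=1 T1.r0=0 T1.r1=2
T0.r0=1 T1.r0=2 T1.r1=2
T0.r0=2 T1.r0=0 T1.r1=0
T0.r0=2 T1.r0=0 T1.r1=2
T0.r0=2 T1.r0=2 T1.r1=2

outcome vector order: (T0.r0,T1.r0,T1.r1)
|TSO outcomes| = 6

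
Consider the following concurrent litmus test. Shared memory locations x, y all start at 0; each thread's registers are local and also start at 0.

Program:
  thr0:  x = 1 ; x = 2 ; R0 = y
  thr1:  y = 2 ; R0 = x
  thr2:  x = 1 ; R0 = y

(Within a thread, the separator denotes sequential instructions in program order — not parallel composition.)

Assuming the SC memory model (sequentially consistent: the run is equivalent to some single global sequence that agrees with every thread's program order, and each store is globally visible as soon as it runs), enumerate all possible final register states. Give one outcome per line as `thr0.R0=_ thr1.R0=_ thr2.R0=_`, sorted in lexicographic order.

outcome vector order: (thr0.R0,thr1.R0,thr2.R0)
|SC outcomes| = 9

thr0.R0=0 thr1.R0=1 thr2.R0=0
thr0.R0=0 thr1.R0=1 thr2.R0=2
thr0.R0=0 thr1.R0=2 thr2.R0=0
thr0.R0=0 thr1.R0=2 thr2.R0=2
thr0.R0=2 thr1.R0=0 thr2.R0=2
thr0.R0=2 thr1.R0=1 thr2.R0=0
thr0.R0=2 thr1.R0=1 thr2.R0=2
thr0.R0=2 thr1.R0=2 thr2.R0=0
thr0.R0=2 thr1.R0=2 thr2.R0=2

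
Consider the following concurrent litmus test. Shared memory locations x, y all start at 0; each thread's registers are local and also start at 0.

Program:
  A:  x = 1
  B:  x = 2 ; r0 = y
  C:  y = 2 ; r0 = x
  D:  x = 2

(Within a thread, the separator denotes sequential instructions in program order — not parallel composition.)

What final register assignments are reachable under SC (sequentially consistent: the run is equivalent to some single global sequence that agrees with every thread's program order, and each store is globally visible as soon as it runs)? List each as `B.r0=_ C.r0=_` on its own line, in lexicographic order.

outcome vector order: (B.r0,C.r0)
|SC outcomes| = 5

B.r0=0 C.r0=1
B.r0=0 C.r0=2
B.r0=2 C.r0=0
B.r0=2 C.r0=1
B.r0=2 C.r0=2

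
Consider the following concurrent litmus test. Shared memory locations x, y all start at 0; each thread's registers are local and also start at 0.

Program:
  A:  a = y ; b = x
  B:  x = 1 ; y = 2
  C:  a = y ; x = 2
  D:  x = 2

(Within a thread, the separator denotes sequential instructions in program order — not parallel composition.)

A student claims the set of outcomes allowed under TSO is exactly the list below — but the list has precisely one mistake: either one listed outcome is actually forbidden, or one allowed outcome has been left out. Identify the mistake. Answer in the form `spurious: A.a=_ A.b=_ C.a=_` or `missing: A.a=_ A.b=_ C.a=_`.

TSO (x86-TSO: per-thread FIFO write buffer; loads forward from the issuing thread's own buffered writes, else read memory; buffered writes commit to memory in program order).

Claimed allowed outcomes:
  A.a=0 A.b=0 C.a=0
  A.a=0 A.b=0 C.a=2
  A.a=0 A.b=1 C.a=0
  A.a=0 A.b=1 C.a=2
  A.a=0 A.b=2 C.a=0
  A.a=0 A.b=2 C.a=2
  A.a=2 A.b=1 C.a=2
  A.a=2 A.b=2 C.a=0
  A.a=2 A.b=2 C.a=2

outcome vector order: (A.a,A.b,C.a)
under TSO → (0,0,0), (0,0,2), (0,1,0), (0,1,2), (0,2,0), (0,2,2), (2,1,0), (2,1,2), (2,2,0), (2,2,2)
TSO∖claimed = {(2,1,0)}

missing: A.a=2 A.b=1 C.a=0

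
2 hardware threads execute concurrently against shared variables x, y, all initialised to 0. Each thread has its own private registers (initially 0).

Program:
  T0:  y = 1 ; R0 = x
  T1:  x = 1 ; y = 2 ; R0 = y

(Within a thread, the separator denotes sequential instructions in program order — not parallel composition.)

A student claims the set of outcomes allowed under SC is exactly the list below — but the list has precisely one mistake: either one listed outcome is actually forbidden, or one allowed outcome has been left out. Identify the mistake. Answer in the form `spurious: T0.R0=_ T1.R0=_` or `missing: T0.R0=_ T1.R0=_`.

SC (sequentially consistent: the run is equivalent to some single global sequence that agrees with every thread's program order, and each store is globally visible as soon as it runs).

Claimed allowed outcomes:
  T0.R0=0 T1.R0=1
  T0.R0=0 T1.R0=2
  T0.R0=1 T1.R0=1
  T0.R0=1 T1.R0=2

outcome vector order: (T0.R0,T1.R0)
[SC] allowed = {<0 2>, <1 1>, <1 2>}
claimed∖SC = {<0 1>}

spurious: T0.R0=0 T1.R0=1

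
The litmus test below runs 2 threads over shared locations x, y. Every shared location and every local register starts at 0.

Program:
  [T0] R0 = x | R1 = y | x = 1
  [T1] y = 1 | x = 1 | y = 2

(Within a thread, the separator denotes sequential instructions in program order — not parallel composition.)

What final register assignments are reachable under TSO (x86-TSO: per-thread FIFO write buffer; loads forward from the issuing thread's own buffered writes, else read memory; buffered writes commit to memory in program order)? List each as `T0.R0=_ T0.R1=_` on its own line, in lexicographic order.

T0.R0=0 T0.R1=0
T0.R0=0 T0.R1=1
T0.R0=0 T0.R1=2
T0.R0=1 T0.R1=1
T0.R0=1 T0.R1=2

outcome vector order: (T0.R0,T0.R1)
|TSO outcomes| = 5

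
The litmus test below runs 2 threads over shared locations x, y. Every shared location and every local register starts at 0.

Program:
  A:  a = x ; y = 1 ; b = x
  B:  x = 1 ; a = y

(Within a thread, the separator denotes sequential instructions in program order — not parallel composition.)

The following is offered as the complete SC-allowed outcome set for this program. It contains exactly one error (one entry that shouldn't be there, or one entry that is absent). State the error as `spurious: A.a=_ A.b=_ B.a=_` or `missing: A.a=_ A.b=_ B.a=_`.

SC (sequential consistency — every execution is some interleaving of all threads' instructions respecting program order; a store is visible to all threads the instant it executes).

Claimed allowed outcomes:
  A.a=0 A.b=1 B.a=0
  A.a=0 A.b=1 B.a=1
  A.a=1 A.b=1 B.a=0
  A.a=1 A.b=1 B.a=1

missing: A.a=0 A.b=0 B.a=1

outcome vector order: (A.a,A.b,B.a)
SC (5): 0/0/1 0/1/0 0/1/1 1/1/0 1/1/1
SC∖claimed = {0/0/1}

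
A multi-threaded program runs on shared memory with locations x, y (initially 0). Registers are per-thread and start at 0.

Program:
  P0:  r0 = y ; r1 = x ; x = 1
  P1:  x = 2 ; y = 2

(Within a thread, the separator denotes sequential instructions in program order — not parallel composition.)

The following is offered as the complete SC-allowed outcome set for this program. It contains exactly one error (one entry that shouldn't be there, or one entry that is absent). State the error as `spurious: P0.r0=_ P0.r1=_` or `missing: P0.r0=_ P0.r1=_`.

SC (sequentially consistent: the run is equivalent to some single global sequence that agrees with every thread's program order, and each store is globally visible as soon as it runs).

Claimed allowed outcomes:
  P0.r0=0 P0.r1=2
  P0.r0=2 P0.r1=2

outcome vector order: (P0.r0,P0.r1)
[SC] allowed = {0/0; 0/2; 2/2}
SC∖claimed = {0/0}

missing: P0.r0=0 P0.r1=0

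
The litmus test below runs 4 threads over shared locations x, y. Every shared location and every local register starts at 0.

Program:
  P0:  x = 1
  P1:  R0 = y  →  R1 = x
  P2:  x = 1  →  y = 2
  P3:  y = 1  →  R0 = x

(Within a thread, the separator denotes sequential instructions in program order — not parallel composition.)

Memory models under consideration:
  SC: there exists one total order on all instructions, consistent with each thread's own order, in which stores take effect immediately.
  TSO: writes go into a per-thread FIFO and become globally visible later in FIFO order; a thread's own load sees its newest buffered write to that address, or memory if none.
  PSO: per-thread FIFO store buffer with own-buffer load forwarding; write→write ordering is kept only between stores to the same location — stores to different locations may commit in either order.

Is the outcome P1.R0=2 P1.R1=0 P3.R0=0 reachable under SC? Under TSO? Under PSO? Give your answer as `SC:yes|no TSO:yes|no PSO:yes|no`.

SC:no TSO:no PSO:yes

outcome vector order: (P1.R0,P1.R1,P3.R0)
SC: 10 outcomes — {<0 0 0> <0 0 1> <0 1 0> <0 1 1> <1 0 0> <1 0 1> <1 1 0> <1 1 1> <2 1 0> <2 1 1>}
TSO: 10 outcomes — {<0 0 0> <0 0 1> <0 1 0> <0 1 1> <1 0 0> <1 0 1> <1 1 0> <1 1 1> <2 1 0> <2 1 1>}
PSO: 12 outcomes — {<0 0 0> <0 0 1> <0 1 0> <0 1 1> <1 0 0> <1 0 1> <1 1 0> <1 1 1> <2 0 0> <2 0 1> <2 1 0> <2 1 1>}
target <2 0 0> ∈ {PSO}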